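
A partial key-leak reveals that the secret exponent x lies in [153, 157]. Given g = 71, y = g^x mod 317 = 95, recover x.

154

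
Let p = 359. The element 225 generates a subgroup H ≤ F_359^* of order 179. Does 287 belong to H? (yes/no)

287 ∈ ⟨225⟩ iff 287^179 ≡ 1 (mod 359), since |⟨225⟩| = 179.
287^179 mod 359 = 358.
Since 358 ≠ 1, 287 does not lie in the subgroup.

no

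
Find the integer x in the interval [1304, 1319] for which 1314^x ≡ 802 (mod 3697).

1316

Compute 1314^1304 mod 3697 = 16, then multiply by 1314 repeatedly:
  1314^1304=16  1314^1305=2539  1314^1306=1552  1314^1307=2281  1314^1308=2664
  1314^1309=3134  1314^1310=3315  1314^1311=844  1314^1312=3613  1314^1313=534
  1314^1314=2943  1314^1315=40  1314^1316=802
Found 802 at exponent 1316.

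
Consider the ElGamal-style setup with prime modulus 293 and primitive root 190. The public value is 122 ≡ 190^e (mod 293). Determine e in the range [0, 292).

127

Baby-step giant-step with m = ceil(sqrt(292)) = 18.
Baby table (190^j mod 293 for j=0..17):
  0:1  1:190  2:61  3:163  4:205  5:274  6:199  7:13
  8:126  9:207  10:68  11:28  12:46  13:243  14:169  15:173
  16:54  17:5
Giant step factor: 190^(-18) ≡ 260 (mod 293).
Scan 122·260^i mod 293 for i = 0, 1, …:
  i=0: 122   i=1: 76   i=2: 129   i=3: 138
  i=4: 134   i=5: 266   i=6: 12   i=7: 190
Match at i=7, j=1: e = 7·18 + 1 = 127.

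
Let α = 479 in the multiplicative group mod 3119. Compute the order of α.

The order of 479 must divide p − 1 = 3118 = 2 · 1559.
Divisors: 1, 2, 1559, 3118.
Check each in increasing order: 479^1 ≡ 479;  479^2 ≡ 1754;  479^1559 ≡ 3118;  479^3118 ≡ 1.
Smallest exponent giving 1 is 3118.

3118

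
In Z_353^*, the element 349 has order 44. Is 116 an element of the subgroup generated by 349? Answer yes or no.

116 ∈ ⟨349⟩ iff 116^44 ≡ 1 (mod 353), since |⟨349⟩| = 44.
116^44 mod 353 = 352.
Since 352 ≠ 1, 116 does not lie in the subgroup.

no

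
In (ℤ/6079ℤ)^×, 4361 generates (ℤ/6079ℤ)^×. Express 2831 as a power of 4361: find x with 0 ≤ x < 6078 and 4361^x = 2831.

5732

Baby-step giant-step with m = ceil(sqrt(6078)) = 78.
Baby table (4361^j mod 6079 for j=0..77):
  0:1  1:4361  2:3209  3:591  4:5934  5:5950  6:2778  7:5490
  8:2788  9:468  10:4483  11:299  12:3033  13:5088  14:418  15:5277
  16:3982  17:3878  18:180  19:789  20:115  21:3037  22:4295  23:1096
  24:1562  25:3402  26:3362  27:5213  28:4512  29:5188  30:4909  31:3990
  32:2292  33:1536  34:5517  35:5034  36:2005  37:2203  38:2463  39:5629
  40:1067  41:2752  42:1526  43:4460  44:3339  45:2174  46:3653  47:3753
  48:2165  49:878  50:5267  51:2925  52:2183  53:349  54:2239  55:1405
  56:5652  57:4106  58:3611  59:2961  60:1125  61:372  62:5278  63:2264
  64:1008  65:771  66:644  67:6065  68:5815  69:3706  70:3884  71:2030
  72:1806  73:3661  74:2167  75:3521  76:5606  77:4107
Giant step factor: 4361^(-78) ≡ 2386 (mod 6079).
Scan 2831·2386^i mod 6079 for i = 0, 1, …:
  i=0: 2831   i=1: 997   i=2: 1953   i=3: 3344
  i=4: 3136   i=5: 5326   i=6: 2726   i=7: 5785
  i=8: 3680   i=9: 2404     …   i=72: 5945
  i=73: 2463
Match at i=73, j=38: x = 73·78 + 38 = 5732.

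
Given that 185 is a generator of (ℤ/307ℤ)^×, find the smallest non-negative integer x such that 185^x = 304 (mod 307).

Baby-step giant-step with m = ceil(sqrt(306)) = 18.
Baby table (185^j mod 307 for j=0..17):
  0:1  1:185  2:148  3:57  4:107  5:147  6:179  7:266
  8:90  9:72  10:119  11:218  12:113  13:29  14:146  15:301
  16:118  17:33
Giant step factor: 185^(-18) ≡ 114 (mod 307).
Scan 304·114^i mod 307 for i = 0, 1, …:
  i=0: 304   i=1: 272   i=2: 1
Match at i=2, j=0: x = 2·18 + 0 = 36.

36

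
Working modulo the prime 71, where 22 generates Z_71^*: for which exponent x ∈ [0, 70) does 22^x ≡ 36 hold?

32

Baby-step giant-step with m = ceil(sqrt(70)) = 9.
Baby table (22^j mod 71 for j=0..8):
  0:1  1:22  2:58  3:69  4:27  5:26  6:4  7:17
  8:19
Giant step factor: 22^(-9) ≡ 62 (mod 71).
Scan 36·62^i mod 71 for i = 0, 1, …:
  i=0: 36   i=1: 31   i=2: 5   i=3: 26
Match at i=3, j=5: x = 3·9 + 5 = 32.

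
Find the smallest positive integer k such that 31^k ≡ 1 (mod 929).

The order of 31 must divide p − 1 = 928 = 2^5 · 29.
Divisors: 1, 2, 4, 8, 16, 29, 32, 58, 116, 232, 464, 928.
Check each in increasing order: 31^1 ≡ 31;  31^2 ≡ 32;  31^4 ≡ 95;  31^8 ≡ 664;  31^16 ≡ 550;  31^29 ≡ 481;  31^32 ≡ 575;  31^58 ≡ 40;  31^116 ≡ 671;  31^232 ≡ 605;  31^464 ≡ 928;  31^928 ≡ 1.
Smallest exponent giving 1 is 928.

928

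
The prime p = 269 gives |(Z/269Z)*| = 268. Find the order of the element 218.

67

The order of 218 must divide p − 1 = 268 = 2^2 · 67.
Divisors: 1, 2, 4, 67, 134, 268.
Check each in increasing order: 218^1 ≡ 218;  218^2 ≡ 180;  218^4 ≡ 120;  218^67 ≡ 1.
Smallest exponent giving 1 is 67.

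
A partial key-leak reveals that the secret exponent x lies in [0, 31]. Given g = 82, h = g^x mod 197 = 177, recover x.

7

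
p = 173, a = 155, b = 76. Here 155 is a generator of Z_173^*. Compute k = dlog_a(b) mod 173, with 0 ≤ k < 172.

71

Baby-step giant-step with m = ceil(sqrt(172)) = 14.
Baby table (155^j mod 173 for j=0..13):
  0:1  1:155  2:151  3:50  4:138  5:111  6:78  7:153
  8:14  9:94  10:38  11:8  12:29  13:170
Giant step factor: 155^(-14) ≡ 157 (mod 173).
Scan 76·157^i mod 173 for i = 0, 1, …:
  i=0: 76   i=1: 168   i=2: 80   i=3: 104
  i=4: 66   i=5: 155
Match at i=5, j=1: k = 5·14 + 1 = 71.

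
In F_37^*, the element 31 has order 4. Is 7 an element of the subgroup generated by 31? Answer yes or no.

⟨31⟩ has order 4; its elements mod 37 are {1, 6, 31, 36}.
7 is not in this set.

no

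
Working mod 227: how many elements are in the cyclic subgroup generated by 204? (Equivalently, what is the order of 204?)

226

The order of 204 must divide p − 1 = 226 = 2 · 113.
Divisors: 1, 2, 113, 226.
Check each in increasing order: 204^1 ≡ 204;  204^2 ≡ 75;  204^113 ≡ 226;  204^226 ≡ 1.
Smallest exponent giving 1 is 226.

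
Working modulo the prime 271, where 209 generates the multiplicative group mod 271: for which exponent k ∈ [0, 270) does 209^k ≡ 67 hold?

Baby-step giant-step with m = ceil(sqrt(270)) = 17.
Baby table (209^j mod 271 for j=0..16):
  0:1  1:209  2:50  3:152  4:61  5:12  6:69  7:58
  8:198  9:190  10:144  11:15  12:154  13:208  14:112  15:102
  16:180
Giant step factor: 209^(-17) ≡ 94 (mod 271).
Scan 67·94^i mod 271 for i = 0, 1, …:
  i=0: 67   i=1: 65   i=2: 148   i=3: 91
  i=4: 153   i=5: 19   i=6: 160   i=7: 135
  i=8: 224   i=9: 189   i=10: 151   i=11: 102
Match at i=11, j=15: k = 11·17 + 15 = 202.

202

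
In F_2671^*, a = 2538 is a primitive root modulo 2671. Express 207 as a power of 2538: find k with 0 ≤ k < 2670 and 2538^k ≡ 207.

Baby-step giant-step with m = ceil(sqrt(2670)) = 52.
Baby table (2538^j mod 2671 for j=0..51):
  0:1  1:2538  2:1663  3:514  4:1084  5:62  6:2438  7:1608
  8:2487  9:433  10:1173  11:1580  12:869  13:1947  14:136  15:609
  16:1804  17:458  18:519  19:419  20:364  21:2337  22:1686  23:126
  24:1939  25:1200  26:660  27:363  28:2470  29:23  30:2283  31:855
  32:1138  33:893  34:1426  35:2654  36:2261  37:1110  38:1946  39:269
  40:1617  41:1290  42:2045  43:457  44:652  45:1427  46:2521  47:1253
  48:1624  49:359  50:331  51:1384
Giant step factor: 2538^(-52) ≡ 353 (mod 2671).
Scan 207·353^i mod 2671 for i = 0, 1, …:
  i=0: 207   i=1: 954   i=2: 216   i=3: 1460
  i=4: 2548   i=5: 1988   i=6: 1962   i=7: 797
  i=8: 886   i=9: 251     …   i=48: 2241
  i=49: 457
Match at i=49, j=43: k = 49·52 + 43 = 2591.

2591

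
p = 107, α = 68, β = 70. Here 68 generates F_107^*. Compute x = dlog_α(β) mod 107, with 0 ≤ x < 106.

85

Baby-step giant-step with m = ceil(sqrt(106)) = 11.
Baby table (68^j mod 107 for j=0..10):
  0:1  1:68  2:23  3:66  4:101  5:20  6:76  7:32
  8:36  9:94  10:79
Giant step factor: 68^(-11) ≡ 73 (mod 107).
Scan 70·73^i mod 107 for i = 0, 1, …:
  i=0: 70   i=1: 81   i=2: 28   i=3: 11
  i=4: 54   i=5: 90   i=6: 43   i=7: 36
Match at i=7, j=8: x = 7·11 + 8 = 85.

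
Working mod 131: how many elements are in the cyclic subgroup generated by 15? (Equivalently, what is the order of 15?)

65

The order of 15 must divide p − 1 = 130 = 2 · 5 · 13.
Divisors: 1, 2, 5, 10, 13, 26, 65, 130.
Check each in increasing order: 15^1 ≡ 15;  15^2 ≡ 94;  15^5 ≡ 99;  15^10 ≡ 107;  15^13 ≡ 89;  15^26 ≡ 61;  15^65 ≡ 1.
Smallest exponent giving 1 is 65.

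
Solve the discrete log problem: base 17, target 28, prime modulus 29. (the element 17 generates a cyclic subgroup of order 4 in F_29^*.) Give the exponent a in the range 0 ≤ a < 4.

Successive powers of 17 modulo 29:
  17^0=1  17^1=17  17^2=28
So 17^2 ≡ 28 (mod 29), giving a = 2.

2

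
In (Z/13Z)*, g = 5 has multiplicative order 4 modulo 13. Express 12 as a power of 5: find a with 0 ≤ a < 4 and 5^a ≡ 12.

2

Successive powers of 5 modulo 13:
  5^0=1  5^1=5  5^2=12
So 5^2 ≡ 12 (mod 13), giving a = 2.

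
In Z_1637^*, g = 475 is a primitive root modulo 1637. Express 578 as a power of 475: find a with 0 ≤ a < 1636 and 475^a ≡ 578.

Baby-step giant-step with m = ceil(sqrt(1636)) = 41.
Baby table (475^j mod 1637 for j=0..40):
  0:1  1:475  2:1356  3:759  4:385  5:1168  6:1494  7:829
  8:895  9:1142  10:603  11:1587  12:805  13:954  14:1338  15:394
  16:532  17:602  18:1112  19:1086  20:195  21:953  22:863  23:675
  24:1410  25:217  26:1581  27:1229  28:1003  29:58  30:1358  31:72
  32:1460  33:1049  34:627  35:1528  36:609  37:1163  38:756  39:597
  40:374
Giant step factor: 475^(-41) ≡ 807 (mod 1637).
Scan 578·807^i mod 1637 for i = 0, 1, …:
  i=0: 578   i=1: 1538   i=2: 320   i=3: 1231
  i=4: 1395   i=5: 1146   i=6: 1554   i=7: 136
  i=8: 73   i=9: 1616     …   i=31: 1180
  i=32: 1163
Match at i=32, j=37: a = 32·41 + 37 = 1349.

1349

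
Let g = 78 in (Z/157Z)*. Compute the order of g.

52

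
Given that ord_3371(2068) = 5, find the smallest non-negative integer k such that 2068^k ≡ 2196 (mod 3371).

Successive powers of 2068 modulo 3371:
  2068^0=1  2068^1=2068  2068^2=2196
So 2068^2 ≡ 2196 (mod 3371), giving k = 2.

2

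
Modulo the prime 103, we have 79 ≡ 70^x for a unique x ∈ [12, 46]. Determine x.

42

Compute 70^12 mod 103 = 9, then multiply by 70 repeatedly:
  70^12=9  70^13=12  70^14=16  70^15=90  70^16=17
  70^17=57  70^18=76  70^19=67  70^20=55  70^21=39
  70^22=52  70^23=35  70^24=81  70^25=5  70^26=41
  70^27=89  70^28=50  70^29=101  70^30=66  70^31=88
  70^32=83  70^33=42  70^34=56  70^35=6  70^36=8
  70^37=45  70^38=60  70^39=80  70^40=38  70^41=85
  70^42=79
Found 79 at exponent 42.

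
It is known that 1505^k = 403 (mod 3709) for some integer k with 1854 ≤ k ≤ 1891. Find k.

1870

Compute 1505^1854 mod 3709 = 3708, then multiply by 1505 repeatedly:
  1505^1854=3708  1505^1855=2204  1505^1856=1174  1505^1857=1386  1505^1858=1472
  1505^1859=1087  1505^1860=266  1505^1861=3467  1505^1862=2981  1505^1863=2224
  1505^1864=1602  1505^1865=160  1505^1866=3424  1505^1867=1319  1505^1868=780
  1505^1869=1856  1505^1870=403
Found 403 at exponent 1870.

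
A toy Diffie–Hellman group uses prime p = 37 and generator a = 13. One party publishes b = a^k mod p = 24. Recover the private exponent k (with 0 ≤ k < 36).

Successive powers of 13 modulo 37:
  13^0=1  13^1=13  13^2=21  13^3=14  13^4=34  13^5=35
  13^6=11  13^7=32  13^8=9  13^9=6  13^10=4  13^11=15
  13^12=10  13^13=19  13^14=25  13^15=29  13^16=7  13^17=17
  13^18=36  13^19=24
So 13^19 ≡ 24 (mod 37), giving k = 19.

19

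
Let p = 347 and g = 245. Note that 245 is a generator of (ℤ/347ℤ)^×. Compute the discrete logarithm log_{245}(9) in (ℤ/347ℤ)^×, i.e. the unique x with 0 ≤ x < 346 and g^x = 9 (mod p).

Baby-step giant-step with m = ceil(sqrt(346)) = 19.
Baby table (245^j mod 347 for j=0..18):
  0:1  1:245  2:341  3:265  4:36  5:145  6:131  7:171
  8:255  9:15  10:205  11:257  12:158  13:193  14:93  15:230
  16:136  17:8  18:225
Giant step factor: 245^(-19) ≡ 253 (mod 347).
Scan 9·253^i mod 347 for i = 0, 1, …:
  i=0: 9   i=1: 195   i=2: 61   i=3: 165
  i=4: 105   i=5: 193
Match at i=5, j=13: x = 5·19 + 13 = 108.

108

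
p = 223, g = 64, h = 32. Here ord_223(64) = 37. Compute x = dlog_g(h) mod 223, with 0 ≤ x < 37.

7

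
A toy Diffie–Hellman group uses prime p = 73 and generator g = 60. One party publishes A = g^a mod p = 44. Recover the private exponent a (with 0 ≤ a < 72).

25

Successive powers of 60 modulo 73:
  60^0=1  60^1=60  60^2=23  60^3=66  60^4=18  60^5=58
  60^6=49  60^7=20  60^8=32  60^9=22  60^10=6  60^11=68
  60^12=65  60^13=31  60^14=35  60^15=56  60^16=2  60^17=47
  60^18=46  60^19=59  60^20=36  60^21=43  60^22=25  60^23=40
  60^24=64  60^25=44
So 60^25 ≡ 44 (mod 73), giving a = 25.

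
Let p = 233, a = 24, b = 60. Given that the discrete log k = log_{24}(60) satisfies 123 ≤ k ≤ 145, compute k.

134

Compute 24^123 mod 233 = 67, then multiply by 24 repeatedly:
  24^123=67  24^124=210  24^125=147  24^126=33  24^127=93
  24^128=135  24^129=211  24^130=171  24^131=143  24^132=170
  24^133=119  24^134=60
Found 60 at exponent 134.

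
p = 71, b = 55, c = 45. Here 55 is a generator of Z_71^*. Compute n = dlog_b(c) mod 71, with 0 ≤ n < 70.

50

Baby-step giant-step with m = ceil(sqrt(70)) = 9.
Baby table (55^j mod 71 for j=0..8):
  0:1  1:55  2:43  3:22  4:3  5:23  6:58  7:66
  8:9
Giant step factor: 55^(-9) ≡ 35 (mod 71).
Scan 45·35^i mod 71 for i = 0, 1, …:
  i=0: 45   i=1: 13   i=2: 29   i=3: 21
  i=4: 25   i=5: 23
Match at i=5, j=5: n = 5·9 + 5 = 50.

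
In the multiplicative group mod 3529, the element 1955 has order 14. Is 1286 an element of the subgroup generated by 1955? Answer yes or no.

yes

1286 ∈ ⟨1955⟩ iff 1286^14 ≡ 1 (mod 3529), since |⟨1955⟩| = 14.
1286^14 mod 3529 = 1.
Since 1 = 1, 1286 lies in the subgroup.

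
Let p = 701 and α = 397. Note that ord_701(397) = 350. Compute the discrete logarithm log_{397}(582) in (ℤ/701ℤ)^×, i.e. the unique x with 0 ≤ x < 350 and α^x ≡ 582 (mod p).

108

Baby-step giant-step with m = ceil(sqrt(350)) = 19.
Baby table (397^j mod 701 for j=0..18):
  0:1  1:397  2:585  3:214  4:137  5:412  6:231  7:577
  8:543  9:364  10:102  11:537  12:85  13:97  14:655  15:665
  16:429  17:671  18:7
Giant step factor: 397^(-19) ≡ 28 (mod 701).
Scan 582·28^i mod 701 for i = 0, 1, …:
  i=0: 582   i=1: 173   i=2: 638   i=3: 339
  i=4: 379   i=5: 97
Match at i=5, j=13: x = 5·19 + 13 = 108.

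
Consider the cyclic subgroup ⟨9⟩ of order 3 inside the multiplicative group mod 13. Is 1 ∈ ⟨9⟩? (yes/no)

1 ∈ ⟨9⟩ iff 1^3 ≡ 1 (mod 13), since |⟨9⟩| = 3.
1^3 mod 13 = 1.
Since 1 = 1, 1 lies in the subgroup.

yes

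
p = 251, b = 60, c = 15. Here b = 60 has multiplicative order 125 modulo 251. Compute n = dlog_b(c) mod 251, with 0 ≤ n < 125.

Baby-step giant-step with m = ceil(sqrt(125)) = 12.
Baby table (60^j mod 251 for j=0..11):
  0:1  1:60  2:86  3:140  4:117  5:243  6:22  7:65
  8:135  9:68  10:64  11:75
Giant step factor: 60^(-12) ≡ 237 (mod 251).
Scan 15·237^i mod 251 for i = 0, 1, …:
  i=0: 15   i=1: 41   i=2: 179   i=3: 4
  i=4: 195   i=5: 31   i=6: 68
Match at i=6, j=9: n = 6·12 + 9 = 81.

81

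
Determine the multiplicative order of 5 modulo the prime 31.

The order of 5 must divide p − 1 = 30 = 2 · 3 · 5.
Divisors: 1, 2, 3, 5, 6, 10, 15, 30.
Check each in increasing order: 5^1 ≡ 5;  5^2 ≡ 25;  5^3 ≡ 1.
Smallest exponent giving 1 is 3.

3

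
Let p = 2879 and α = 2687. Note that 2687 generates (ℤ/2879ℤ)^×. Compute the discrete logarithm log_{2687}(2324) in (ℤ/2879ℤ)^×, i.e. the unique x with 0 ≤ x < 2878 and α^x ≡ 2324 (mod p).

915

Baby-step giant-step with m = ceil(sqrt(2878)) = 54.
Baby table (2687^j mod 2879 for j=0..53):
  0:1  1:2687  2:2316  3:1573  4:279  5:1133  6:1268  7:1259
  8:108  9:2296  10:2534  11:23  12:1342  13:1446  14:1631  15:659
  16:148  17:374  18:167  19:2484  20:986  21:702  22:529  23:2076
  24:1589  25:86  26:762  27:525  28:2844  29:962  30:2431  31:2525
  32:1751  33:651  34:1684  35:1999  36:1978  37:252  38:559  39:2074
  40:1973  41:1212  42:495  43:2846  44:578  45:1305  46:2792  47:2309
  48:38  49:1341  50:1638  51:2194  52:1965  53:2748
Giant step factor: 2687^(-54) ≡ 110 (mod 2879).
Scan 2324·110^i mod 2879 for i = 0, 1, …:
  i=0: 2324   i=1: 2288   i=2: 1207   i=3: 336
  i=4: 2412   i=5: 452   i=6: 777   i=7: 1979
  i=8: 1765   i=9: 1257     …   i=15: 1695
  i=16: 2194
Match at i=16, j=51: x = 16·54 + 51 = 915.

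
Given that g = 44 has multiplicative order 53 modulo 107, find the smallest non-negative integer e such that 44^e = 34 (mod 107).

41

Baby-step giant-step with m = ceil(sqrt(53)) = 8.
Baby table (44^j mod 107 for j=0..7):
  0:1  1:44  2:10  3:12  4:100  5:13  6:37  7:23
Giant step factor: 44^(-8) ≡ 83 (mod 107).
Scan 34·83^i mod 107 for i = 0, 1, …:
  i=0: 34   i=1: 40   i=2: 3   i=3: 35
  i=4: 16   i=5: 44
Match at i=5, j=1: e = 5·8 + 1 = 41.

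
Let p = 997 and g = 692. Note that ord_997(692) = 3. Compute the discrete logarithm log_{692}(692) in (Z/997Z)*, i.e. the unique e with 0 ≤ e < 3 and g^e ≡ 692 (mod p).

Successive powers of 692 modulo 997:
  692^0=1  692^1=692
So 692^1 ≡ 692 (mod 997), giving e = 1.

1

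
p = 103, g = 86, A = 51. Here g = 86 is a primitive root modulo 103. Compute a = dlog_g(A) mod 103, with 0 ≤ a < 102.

Baby-step giant-step with m = ceil(sqrt(102)) = 11.
Baby table (86^j mod 103 for j=0..10):
  0:1  1:86  2:83  3:31  4:91  5:101  6:34  7:40
  8:41  9:24  10:4
Giant step factor: 86^(-11) ≡ 53 (mod 103).
Scan 51·53^i mod 103 for i = 0, 1, …:
  i=0: 51   i=1: 25   i=2: 89   i=3: 82
  i=4: 20   i=5: 30   i=6: 45   i=7: 16
  i=8: 24
Match at i=8, j=9: a = 8·11 + 9 = 97.

97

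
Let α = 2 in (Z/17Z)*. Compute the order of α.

8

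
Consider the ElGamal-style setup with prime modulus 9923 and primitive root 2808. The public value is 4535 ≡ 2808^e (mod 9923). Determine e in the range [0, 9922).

4651

Baby-step giant-step with m = ceil(sqrt(9922)) = 100.
Baby table (2808^j mod 9923 for j=0..99):
  0:1  1:2808  2:6002  3:4362  4:3514  5:3850  6:4653  7:6956
  8:3984  9:3851  10:7461  11:3035  12:8346  13:7365  14:1388  15:7688
  16:5379  17:1426  18:5239  19:5226  20:8414  21:9772  22:2681  23:6614
  24:6179  25:5228  26:4107  27:1930  28:1482  29:3719  30:3956  31:4611
  32:8096  33:9898  34:9184  35:8718  36:103  37:1457  38:2980  39:2751
  40:4714  41:9553  42:2955  43:2012  44:3509  45:9656  46:4412  47:4992
  48:6260  49:4447  50:4042  51:7947  52:8272  53:7956  54:3775  55:2436
  56:3341  57:4293  58:8222  59:6478  60:1365  61:2642  62:6255  63:330
  64:3801  65:5983  66:625  67:8552  68:356  69:7348  70:3267  71:4884
  72:686  73:1226  74:9250  75:5509  76:9238  77:1582  78:6675  79:8776
  80:4199  81:2268  82:7901  83:8103  84:9708  85:1583  86:9483  87:4855
  88:8561  89:5782  90:1828  91:2833  92:6741  93:5567  94:3411  95:2393
  96:1673  97:4205  98:9193  99:4221
Giant step factor: 2808^(-100) ≡ 4455 (mod 9923).
Scan 4535·4455^i mod 9923 for i = 0, 1, …:
  i=0: 4535   i=1: 197   i=2: 4411   i=3: 3465
  i=4: 6310   i=5: 9114   i=6: 7877   i=7: 4307
  i=8: 6526   i=9: 8863     …   i=45: 6998
  i=46: 7947
Match at i=46, j=51: e = 46·100 + 51 = 4651.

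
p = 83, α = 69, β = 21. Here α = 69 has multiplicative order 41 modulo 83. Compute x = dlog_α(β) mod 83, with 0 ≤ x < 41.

18

Baby-step giant-step with m = ceil(sqrt(41)) = 7.
Baby table (69^j mod 83 for j=0..6):
  0:1  1:69  2:30  3:78  4:70  5:16  6:25
Giant step factor: 69^(-7) ≡ 23 (mod 83).
Scan 21·23^i mod 83 for i = 0, 1, …:
  i=0: 21   i=1: 68   i=2: 70
Match at i=2, j=4: x = 2·7 + 4 = 18.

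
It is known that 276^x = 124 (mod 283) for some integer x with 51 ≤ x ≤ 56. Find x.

53

Compute 276^51 mod 283 = 222, then multiply by 276 repeatedly:
  276^51=222  276^52=144  276^53=124
Found 124 at exponent 53.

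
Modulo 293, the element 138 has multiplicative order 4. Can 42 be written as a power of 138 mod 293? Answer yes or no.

no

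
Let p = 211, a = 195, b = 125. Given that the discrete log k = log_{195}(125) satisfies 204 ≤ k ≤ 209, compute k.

Compute 195^204 mod 211 = 125, then multiply by 195 repeatedly:
  195^204=125
Found 125 at exponent 204.

204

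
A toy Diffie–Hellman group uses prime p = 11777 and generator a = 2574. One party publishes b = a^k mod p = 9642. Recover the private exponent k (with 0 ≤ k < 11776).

Baby-step giant-step with m = ceil(sqrt(11776)) = 109.
Baby table (2574^j mod 11777 for j=0..108):
  0:1  1:2574  2:6802  3:7726  4:7148  5:3278  6:5240  7:3095
  8:5278  9:6691  10:4660  11:5854  12:5413  13:871  14:4324  15:711
  16:4679  17:7652  18:5104  19:6341  20:10589  21:4108  22:10023  23:7572
  24:11170  25:3923  26:4913  27:9341  28:6877  29:567  30:10887  31:5655
  32:11375  33:1628  34:9637  35:3276  36:92  37:1268  38:1603  39:4172
  40:9881  41:7151  42:11000  43:2092  44:2719  45:3168  46:4748  47:8603
  48:3362  49:9470  50:9167  51:6527  52:6496  53:9141  54:10265  55:6299
  56:8474  57:1072  58:3510  59:1781  60:3041  61:7606  62:4470  63:11428
  64:8503  65:5056  66:559  67:2072  68:10124  69:8452  70:3329  71:6967
  72:8464  73:10663  74:6152  75:6960  76:2223  77:10157  78:10955  79:4032
  80:2831  81:8808  82:1067  83:2417  84:3102  85:11519  86:7197  87:11634
  88:8782  89:4805  90:2220  91:2435  92:2326  93:4408  94:4941  95:10751
  96:8901  97:4909  98:10822  99:3223  100:4994  101:5849  102:4320  103:2192
  104:1025  105:302  106:66  107:5006  108:1406
Giant step factor: 2574^(-109) ≡ 4694 (mod 11777).
Scan 9642·4694^i mod 11777 for i = 0, 1, …:
  i=0: 9642   i=1: 537   i=2: 400   i=3: 5057
  i=4: 6903   i=5: 4155   i=6: 858   i=7: 11495
  i=8: 7093   i=9: 963     …   i=36: 145
  i=37: 9341
Match at i=37, j=27: k = 37·109 + 27 = 4060.

4060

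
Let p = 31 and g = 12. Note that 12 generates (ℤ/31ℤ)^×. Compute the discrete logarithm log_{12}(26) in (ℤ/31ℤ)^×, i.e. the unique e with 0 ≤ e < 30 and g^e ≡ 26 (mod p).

Successive powers of 12 modulo 31:
  12^0=1  12^1=12  12^2=20  12^3=23  12^4=28  12^5=26
So 12^5 ≡ 26 (mod 31), giving e = 5.

5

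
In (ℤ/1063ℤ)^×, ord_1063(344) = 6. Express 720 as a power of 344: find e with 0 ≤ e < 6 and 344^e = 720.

5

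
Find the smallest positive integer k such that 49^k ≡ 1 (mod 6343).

The order of 49 must divide p − 1 = 6342 = 2 · 3 · 7 · 151.
Divisors: 1, 2, 3, 6, 7, 14, 21, 42, 151, 302, 453, 906, 1057, 2114, 3171, 6342.
Check each in increasing order: 49^1 ≡ 49;  49^2 ≡ 2401;  49^3 ≡ 3475;  49^6 ≡ 4896;  49^7 ≡ 5213;  49^14 ≡ 1957;  49^21 ≡ 2297;  49^42 ≡ 5176;  49^151 ≡ 4756;  49^302 ≡ 398;  49^453 ≡ 2674;  49^906 ≡ 1715;  49^1057 ≡ 5785;  49^2114 ≡ 557;  49^3171 ≡ 1.
Smallest exponent giving 1 is 3171.

3171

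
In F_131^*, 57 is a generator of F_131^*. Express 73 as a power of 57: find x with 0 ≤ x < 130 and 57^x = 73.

91

Baby-step giant-step with m = ceil(sqrt(130)) = 12.
Baby table (57^j mod 131 for j=0..11):
  0:1  1:57  2:105  3:90  4:21  5:18  6:109  7:56
  8:48  9:116  10:62  11:128
Giant step factor: 57^(-12) ≡ 36 (mod 131).
Scan 73·36^i mod 131 for i = 0, 1, …:
  i=0: 73   i=1: 8   i=2: 26   i=3: 19
  i=4: 29   i=5: 127   i=6: 118   i=7: 56
Match at i=7, j=7: x = 7·12 + 7 = 91.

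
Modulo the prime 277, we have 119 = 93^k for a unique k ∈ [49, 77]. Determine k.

Compute 93^49 mod 277 = 127, then multiply by 93 repeatedly:
  93^49=127  93^50=177  93^51=118  93^52=171  93^53=114
  93^54=76  93^55=143  93^56=3  93^57=2  93^58=186
  93^59=124  93^60=175  93^61=209  93^62=47  93^63=216
  93^64=144  93^65=96  93^66=64  93^67=135  93^68=90
  93^69=60  93^70=40  93^71=119
Found 119 at exponent 71.

71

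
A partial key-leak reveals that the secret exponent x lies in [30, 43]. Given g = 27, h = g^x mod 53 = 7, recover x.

38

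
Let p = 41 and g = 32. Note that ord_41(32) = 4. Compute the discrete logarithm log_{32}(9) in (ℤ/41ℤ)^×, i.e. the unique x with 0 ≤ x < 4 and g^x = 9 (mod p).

3

Successive powers of 32 modulo 41:
  32^0=1  32^1=32  32^2=40  32^3=9
So 32^3 ≡ 9 (mod 41), giving x = 3.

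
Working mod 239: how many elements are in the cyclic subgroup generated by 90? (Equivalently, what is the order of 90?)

119

The order of 90 must divide p − 1 = 238 = 2 · 7 · 17.
Divisors: 1, 2, 7, 14, 17, 34, 119, 238.
Check each in increasing order: 90^1 ≡ 90;  90^2 ≡ 213;  90^7 ≡ 101;  90^14 ≡ 163;  90^17 ≡ 24;  90^34 ≡ 98;  90^119 ≡ 1.
Smallest exponent giving 1 is 119.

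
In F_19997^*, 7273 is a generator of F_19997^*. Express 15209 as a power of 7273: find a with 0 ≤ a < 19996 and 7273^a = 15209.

1641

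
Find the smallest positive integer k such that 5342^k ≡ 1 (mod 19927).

The order of 5342 must divide p − 1 = 19926 = 2 · 3^5 · 41.
Divisors: 1, 2, 3, 6, 9, 18, 27, 41, 54, 81, 82, 123, 162, 243, 246, 369, 486, 738, 1107, 2214, 3321, 6642, 9963, 19926.
Check each in increasing order: 5342^1 ≡ 5342;  5342^2 ≡ 1500;  5342^3 ≡ 2346;  5342^6 ≡ 3864;  5342^9 ≡ 18086;  5342^18 ≡ 1691;  5342^27 ≡ 15408;  5342^41 ≡ 2714;  5342^54 ≡ 16113;  5342^81 ≡ 18538;  5342^82 ≡ 12733;  5342^123 ≡ 3944;  5342^162 ≡ 16329;  5342^243 ≡ 15872;  5342^246 ≡ 12076;  5342^369 ≡ 2214;  5342^486 ≡ 3250;  5342^738 ≡ 19681;  5342^1107 ≡ 13312;  5342^2214 ≡ 18460;  5342^3321 ≡ 19683;  5342^6642 ≡ 19682;  5342^9963 ≡ 19926;  5342^19926 ≡ 1.
Smallest exponent giving 1 is 19926.

19926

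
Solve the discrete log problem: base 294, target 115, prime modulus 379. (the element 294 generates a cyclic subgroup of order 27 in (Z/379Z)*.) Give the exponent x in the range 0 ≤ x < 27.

24

Successive powers of 294 modulo 379:
  294^0=1  294^1=294  294^2=24  294^3=234  294^4=197  294^5=310
  294^6=180  294^7=239  294^8=151  294^9=51  294^10=213  294^11=87
  294^12=185  294^13=193  294^14=271  294^15=84  294^16=61  294^17=121
  294^18=327  294^19=251  294^20=268  294^21=339  294^22=368  294^23=177
  294^24=115
So 294^24 ≡ 115 (mod 379), giving x = 24.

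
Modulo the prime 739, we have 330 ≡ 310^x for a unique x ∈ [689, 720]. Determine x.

718

Compute 310^689 mod 739 = 300, then multiply by 310 repeatedly:
  310^689=300  310^690=625  310^691=132  310^692=275  310^693=265
  310^694=121  310^695=560  310^696=674  310^697=542  310^698=267
  310^699=2  310^700=620  310^701=60  310^702=125  310^703=322
  310^704=55  310^705=53  310^706=172  310^707=112  310^708=726
  310^709=404  310^710=349  310^711=296  310^712=124  310^713=12
  310^714=25  310^715=360  310^716=11  310^717=454  310^718=330
Found 330 at exponent 718.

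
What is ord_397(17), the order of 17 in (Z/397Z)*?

132

The order of 17 must divide p − 1 = 396 = 2^2 · 3^2 · 11.
Divisors: 1, 2, 3, 4, 6, 9, 11, 12, 18, 22, 33, 36, 44, 66, 99, 132, 198, 396.
Check each in increasing order: 17^1 ≡ 17;  17^2 ≡ 289;  17^3 ≡ 149;  17^4 ≡ 151;  17^6 ≡ 366;  17^9 ≡ 145;  17^11 ≡ 220;  17^12 ≡ 167;  17^18 ≡ 381;  17^22 ≡ 363;  17^33 ≡ 63;  17^36 ≡ 256;  17^44 ≡ 362;  17^66 ≡ 396;  17^99 ≡ 334;  17^132 ≡ 1.
Smallest exponent giving 1 is 132.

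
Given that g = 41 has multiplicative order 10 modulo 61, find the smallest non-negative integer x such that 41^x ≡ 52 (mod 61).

3

Successive powers of 41 modulo 61:
  41^0=1  41^1=41  41^2=34  41^3=52
So 41^3 ≡ 52 (mod 61), giving x = 3.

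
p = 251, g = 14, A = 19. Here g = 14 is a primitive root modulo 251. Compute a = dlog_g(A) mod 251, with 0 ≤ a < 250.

211

Baby-step giant-step with m = ceil(sqrt(250)) = 16.
Baby table (14^j mod 251 for j=0..15):
  0:1  1:14  2:196  3:234  4:13  5:182  6:38  7:30
  8:169  9:107  10:243  11:139  12:189  13:136  14:147  15:50
Giant step factor: 14^(-16) ≡ 161 (mod 251).
Scan 19·161^i mod 251 for i = 0, 1, …:
  i=0: 19   i=1: 47   i=2: 37   i=3: 184
  i=4: 6   i=5: 213   i=6: 157   i=7: 177
  i=8: 134   i=9: 239   i=10: 76   i=11: 188
  i=12: 148   i=13: 234
Match at i=13, j=3: a = 13·16 + 3 = 211.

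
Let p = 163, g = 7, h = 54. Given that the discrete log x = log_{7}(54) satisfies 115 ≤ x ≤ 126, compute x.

124

Compute 7^115 mod 163 = 137, then multiply by 7 repeatedly:
  7^115=137  7^116=144  7^117=30  7^118=47  7^119=3
  7^120=21  7^121=147  7^122=51  7^123=31  7^124=54
Found 54 at exponent 124.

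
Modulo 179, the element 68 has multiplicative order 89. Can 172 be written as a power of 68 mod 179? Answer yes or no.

yes

172 ∈ ⟨68⟩ iff 172^89 ≡ 1 (mod 179), since |⟨68⟩| = 89.
172^89 mod 179 = 1.
Since 1 = 1, 172 lies in the subgroup.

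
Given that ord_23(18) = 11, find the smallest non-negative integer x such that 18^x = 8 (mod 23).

6

Successive powers of 18 modulo 23:
  18^0=1  18^1=18  18^2=2  18^3=13  18^4=4  18^5=3
  18^6=8
So 18^6 ≡ 8 (mod 23), giving x = 6.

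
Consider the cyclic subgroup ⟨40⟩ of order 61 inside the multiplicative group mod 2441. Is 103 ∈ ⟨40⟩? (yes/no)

yes

103 ∈ ⟨40⟩ iff 103^61 ≡ 1 (mod 2441), since |⟨40⟩| = 61.
103^61 mod 2441 = 1.
Since 1 = 1, 103 lies in the subgroup.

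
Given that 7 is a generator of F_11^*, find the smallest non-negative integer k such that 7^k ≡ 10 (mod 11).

5

Successive powers of 7 modulo 11:
  7^0=1  7^1=7  7^2=5  7^3=2  7^4=3  7^5=10
So 7^5 ≡ 10 (mod 11), giving k = 5.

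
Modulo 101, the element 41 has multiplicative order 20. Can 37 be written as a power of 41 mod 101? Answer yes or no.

⟨41⟩ has order 20; its elements mod 101 are {1, 6, 10, 14, 17, 32, 36, 39, 41, 44, 57, 60, 62, 65, 69, 84, 87, 91, 95, 100}.
37 is not in this set.

no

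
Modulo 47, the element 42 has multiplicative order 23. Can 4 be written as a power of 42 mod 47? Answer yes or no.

4 ∈ ⟨42⟩ iff 4^23 ≡ 1 (mod 47), since |⟨42⟩| = 23.
4^23 mod 47 = 1.
Since 1 = 1, 4 lies in the subgroup.

yes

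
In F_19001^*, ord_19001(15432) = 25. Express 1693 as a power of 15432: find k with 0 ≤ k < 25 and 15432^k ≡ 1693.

24

Successive powers of 15432 modulo 19001:
  15432^0=1  15432^1=15432  15432^2=7091  15432^3=1553  15432^4=5635  15432^5=10744
  15432^6=17683  15432^7=10695  15432^8=2554  15432^9=5254  15432^10=2461  15432^11=14154
  15432^12=8033  15432^13=2732  15432^14=16006  15432^15=10593  15432^16=5573  15432^17=4010
  15432^18=15064  15432^19=9414  15432^20=14203  15432^21=4161  15432^22=8173  15432^23=16099
  15432^24=1693
So 15432^24 ≡ 1693 (mod 19001), giving k = 24.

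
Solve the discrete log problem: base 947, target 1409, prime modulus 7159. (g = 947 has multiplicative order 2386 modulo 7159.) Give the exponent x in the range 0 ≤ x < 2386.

1026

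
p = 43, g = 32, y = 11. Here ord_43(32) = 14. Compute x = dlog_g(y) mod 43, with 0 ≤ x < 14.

Successive powers of 32 modulo 43:
  32^0=1  32^1=32  32^2=35  32^3=2  32^4=21  32^5=27
  32^6=4  32^7=42  32^8=11
So 32^8 ≡ 11 (mod 43), giving x = 8.

8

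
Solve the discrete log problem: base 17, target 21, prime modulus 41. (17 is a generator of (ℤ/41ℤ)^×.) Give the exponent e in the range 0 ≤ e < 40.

38

Successive powers of 17 modulo 41:
  17^0=1  17^1=17  17^2=2  17^3=34  17^4=4  17^5=27
  17^6=8  17^7=13  17^8=16  17^9=26  17^10=32  17^11=11
  17^12=23  17^13=22  17^14=5  17^15=3  17^16=10  17^17=6
  17^18=20  17^19=12  17^20=40  17^21=24  17^22=39  17^23=7
  17^24=37  17^25=14  17^26=33  17^27=28  17^28=25  17^29=15
  17^30=9  17^31=30  17^32=18  17^33=19  17^34=36  17^35=38
  17^36=31  17^37=35  17^38=21
So 17^38 ≡ 21 (mod 41), giving e = 38.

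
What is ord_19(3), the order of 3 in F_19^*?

The order of 3 must divide p − 1 = 18 = 2 · 3^2.
Divisors: 1, 2, 3, 6, 9, 18.
Check each in increasing order: 3^1 ≡ 3;  3^2 ≡ 9;  3^3 ≡ 8;  3^6 ≡ 7;  3^9 ≡ 18;  3^18 ≡ 1.
Smallest exponent giving 1 is 18.

18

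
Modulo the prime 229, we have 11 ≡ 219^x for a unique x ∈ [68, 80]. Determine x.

78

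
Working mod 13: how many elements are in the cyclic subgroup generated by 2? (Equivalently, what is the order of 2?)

12

The order of 2 must divide p − 1 = 12 = 2^2 · 3.
Divisors: 1, 2, 3, 4, 6, 12.
Check each in increasing order: 2^1 ≡ 2;  2^2 ≡ 4;  2^3 ≡ 8;  2^4 ≡ 3;  2^6 ≡ 12;  2^12 ≡ 1.
Smallest exponent giving 1 is 12.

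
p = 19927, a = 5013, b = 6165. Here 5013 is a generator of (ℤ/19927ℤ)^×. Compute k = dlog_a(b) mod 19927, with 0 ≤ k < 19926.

Baby-step giant-step with m = ceil(sqrt(19926)) = 142.
Baby table (5013^j mod 19927 for j=0..141):
  0:1  1:5013  2:2222  3:19620  4:15315  5:15291  6:14541  7:1067
  8:8435  9:19488  10:11190  11:965  12:15211  13:12041  14:2650  15:13068
  16:9835  17:3457  18:13378  19:9559  20:14759  21:17843  22:14583  23:12343
  24:2124  25:6594  26:16756  27:5523  28:8196  29:17001  30:18161  31:14557
  32:1567  33:4133  34:14576  35:17106  36:6497  37:8743  38:9186  39:18048
  40:6044  41:9532  42:18897  43:17630  44:2945  45:17305  46:7734  47:12527
  48:7874  49:16902  50:122  51:13776  52:12033  53:2400  54:15219  55:12291
  56:499  57:10612  58:12793  59:6223  60:10144  61:18095  62:2531  63:14331
  64:4468  65:136  66:4250  67:3287  68:18029  69:10432  70:7168  71:4803
  72:5623  73:11321  74:77  75:7388  76:11678  77:16215  78:3562  79:1714
  80:3745  81:2451  82:11831  83:6051  84:4769  85:14524  86:15481  87:10515
  88:4780  89:9886  90:69  91:7138  92:13829  93:18671  94:604  95:18875
  96:6979  97:13842  98:4132  99:9563  100:14884  101:6804  102:13355  103:13822
  104:3507  105:4977  106:1097  107:19336  108:6440  109:1980  110:2094  111:15620
  112:9877  113:14733  114:7067  115:16592  116:398  117:2474  118:7568  119:17303
  120:17635  121:8083  122:8488  123:6199  124:9394  125:4621  126:9899  127:5457
  128:16097  129:9838  130:18496  131:117  132:8638  133:923  134:3935  135:18352
  136:15544  137:7502  138:5277  139:10472  140:8418  141:13975
Giant step factor: 5013^(-142) ≡ 7699 (mod 19927).
Scan 6165·7699^i mod 19927 for i = 0, 1, …:
  i=0: 6165   i=1: 18148   i=2: 13255   i=3: 4078
  i=4: 11497   i=5: 19596   i=6: 2287   i=7: 12072
  i=8: 2800   i=9: 16113     …   i=40: 6130
  i=41: 7734
Match at i=41, j=46: k = 41·142 + 46 = 5868.

5868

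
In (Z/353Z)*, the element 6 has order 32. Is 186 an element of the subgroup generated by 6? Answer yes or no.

no

186 ∈ ⟨6⟩ iff 186^32 ≡ 1 (mod 353), since |⟨6⟩| = 32.
186^32 mod 353 = 231.
Since 231 ≠ 1, 186 does not lie in the subgroup.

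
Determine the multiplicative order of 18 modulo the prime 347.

346

The order of 18 must divide p − 1 = 346 = 2 · 173.
Divisors: 1, 2, 173, 346.
Check each in increasing order: 18^1 ≡ 18;  18^2 ≡ 324;  18^173 ≡ 346;  18^346 ≡ 1.
Smallest exponent giving 1 is 346.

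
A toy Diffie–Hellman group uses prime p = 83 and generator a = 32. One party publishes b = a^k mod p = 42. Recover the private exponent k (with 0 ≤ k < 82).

49

Baby-step giant-step with m = ceil(sqrt(82)) = 10.
Baby table (32^j mod 83 for j=0..9):
  0:1  1:32  2:28  3:66  4:37  5:22  6:40  7:35
  8:41  9:67
Giant step factor: 32^(-10) ≡ 77 (mod 83).
Scan 42·77^i mod 83 for i = 0, 1, …:
  i=0: 42   i=1: 80   i=2: 18   i=3: 58
  i=4: 67
Match at i=4, j=9: k = 4·10 + 9 = 49.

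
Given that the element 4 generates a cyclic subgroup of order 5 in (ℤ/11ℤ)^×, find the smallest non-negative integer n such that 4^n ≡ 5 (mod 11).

2

Successive powers of 4 modulo 11:
  4^0=1  4^1=4  4^2=5
So 4^2 ≡ 5 (mod 11), giving n = 2.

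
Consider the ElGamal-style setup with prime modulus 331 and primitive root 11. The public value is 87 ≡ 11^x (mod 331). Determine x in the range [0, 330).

226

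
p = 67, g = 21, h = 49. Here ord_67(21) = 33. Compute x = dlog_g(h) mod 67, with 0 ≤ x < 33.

Successive powers of 21 modulo 67:
  21^0=1  21^1=21  21^2=39  21^3=15  21^4=47  21^5=49
So 21^5 ≡ 49 (mod 67), giving x = 5.

5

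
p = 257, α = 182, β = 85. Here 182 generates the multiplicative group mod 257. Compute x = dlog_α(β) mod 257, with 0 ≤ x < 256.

Baby-step giant-step with m = ceil(sqrt(256)) = 16.
Baby table (182^j mod 257 for j=0..15):
  0:1  1:182  2:228  3:119  4:70  5:147  6:26  7:106
  8:17  9:10  10:21  11:224  12:162  13:186  14:185  15:3
Giant step factor: 182^(-16) ≡ 249 (mod 257).
Scan 85·249^i mod 257 for i = 0, 1, …:
  i=0: 85   i=1: 91   i=2: 43   i=3: 170
  i=4: 182
Match at i=4, j=1: x = 4·16 + 1 = 65.

65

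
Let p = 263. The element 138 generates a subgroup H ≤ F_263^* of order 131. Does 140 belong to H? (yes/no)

yes

140 ∈ ⟨138⟩ iff 140^131 ≡ 1 (mod 263), since |⟨138⟩| = 131.
140^131 mod 263 = 1.
Since 1 = 1, 140 lies in the subgroup.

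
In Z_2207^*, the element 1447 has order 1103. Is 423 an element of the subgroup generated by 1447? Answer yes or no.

423 ∈ ⟨1447⟩ iff 423^1103 ≡ 1 (mod 2207), since |⟨1447⟩| = 1103.
423^1103 mod 2207 = 1.
Since 1 = 1, 423 lies in the subgroup.

yes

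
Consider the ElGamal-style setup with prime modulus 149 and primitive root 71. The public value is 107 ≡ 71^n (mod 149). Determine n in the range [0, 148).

20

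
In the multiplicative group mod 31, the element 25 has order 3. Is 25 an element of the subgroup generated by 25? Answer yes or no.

yes

⟨25⟩ has order 3; its elements mod 31 are {1, 5, 25}.
25 is in this set.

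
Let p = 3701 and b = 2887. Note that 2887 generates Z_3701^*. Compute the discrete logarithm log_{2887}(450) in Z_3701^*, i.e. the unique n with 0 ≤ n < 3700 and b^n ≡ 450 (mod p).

1045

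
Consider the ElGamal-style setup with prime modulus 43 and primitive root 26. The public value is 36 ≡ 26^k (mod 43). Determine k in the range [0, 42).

28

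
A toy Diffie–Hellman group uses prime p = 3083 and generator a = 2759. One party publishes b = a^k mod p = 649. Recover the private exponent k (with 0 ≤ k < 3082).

Baby-step giant-step with m = ceil(sqrt(3082)) = 56.
Baby table (2759^j mod 3083 for j=0..55):
  0:1  1:2759  2:154  3:2515  4:2135  5:1935  6:1992  7:2022
  8:1551  9:5  10:1463  11:770  12:243  13:1426  14:426  15:711
  16:861  17:1589  18:25  19:1149  20:767  21:1215  22:964  23:2130
  24:472  25:1222  26:1779  27:125  28:2662  29:752  30:2992  31:1737
  32:1401  33:2360  34:3027  35:2729  36:625  37:978  38:677  39:2628
  40:2519  41:839  42:2551  43:2803  44:1313  45:42  46:1807  47:302
  48:808  49:263  50:1112  51:423  52:1683  53:399  54:210  55:2869
Giant step factor: 2759^(-56) ≡ 1517 (mod 3083).
Scan 649·1517^i mod 3083 for i = 0, 1, …:
  i=0: 649   i=1: 1056   i=2: 1875   i=3: 1849
  i=4: 2486   i=5: 753   i=6: 1591   i=7: 2641
  i=8: 1580   i=9: 1369     …   i=45: 2351
  i=46: 2519
Match at i=46, j=40: k = 46·56 + 40 = 2616.

2616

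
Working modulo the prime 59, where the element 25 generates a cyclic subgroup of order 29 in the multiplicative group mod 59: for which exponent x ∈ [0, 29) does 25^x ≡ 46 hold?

11

Successive powers of 25 modulo 59:
  25^0=1  25^1=25  25^2=35  25^3=49  25^4=45  25^5=4
  25^6=41  25^7=22  25^8=19  25^9=3  25^10=16  25^11=46
So 25^11 ≡ 46 (mod 59), giving x = 11.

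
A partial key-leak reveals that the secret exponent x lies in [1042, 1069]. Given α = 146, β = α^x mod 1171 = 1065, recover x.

1061

Compute 146^1042 mod 1171 = 385, then multiply by 146 repeatedly:
  146^1042=385  146^1043=2  146^1044=292  146^1045=476  146^1046=407
  146^1047=872  146^1048=844  146^1049=269  146^1050=631  146^1051=788
  146^1052=290  146^1053=184  146^1054=1102  146^1055=465  146^1056=1143
  146^1057=596  146^1058=362  146^1059=157  146^1060=673  146^1061=1065
Found 1065 at exponent 1061.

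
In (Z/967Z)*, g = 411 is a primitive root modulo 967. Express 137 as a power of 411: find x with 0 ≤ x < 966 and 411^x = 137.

304

Baby-step giant-step with m = ceil(sqrt(966)) = 32.
Baby table (411^j mod 967 for j=0..31):
  0:1  1:411  2:663  3:766  4:551  5:183  6:754  7:454
  8:930  9:265  10:611  11:668  12:887  13:965  14:145  15:608
  16:402  17:832  18:601  19:426  20:59  21:74  22:437  23:712
  24:598  25:160  26:4  27:677  28:718  29:163  30:270  31:732
Giant step factor: 411^(-32) ≡ 185 (mod 967).
Scan 137·185^i mod 967 for i = 0, 1, …:
  i=0: 137   i=1: 203   i=2: 809   i=3: 747
  i=4: 881   i=5: 529   i=6: 198   i=7: 851
  i=8: 781   i=9: 402
Match at i=9, j=16: x = 9·32 + 16 = 304.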